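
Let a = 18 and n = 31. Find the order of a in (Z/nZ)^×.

15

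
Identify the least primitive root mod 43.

φ(43) = 43 − 1 = 42 = 2 · 3 · 7.
g is a primitive root iff g^(42/q) ≢ 1 (mod 43) for each prime q ∈ {2, 3, 7}.
g = 2: 2^21 ≡ 42; 2^14 ≡ 1 — hits 1, so not a primitive root.
g = 3: 3^21 ≡ 42; 3^14 ≡ 36; 3^6 ≡ 41 — none is 1, so 3 is a primitive root.
Hence the least primitive root of 43 is 3.

3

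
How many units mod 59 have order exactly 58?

φ(59) = 59 − 1 = 58 = 2 · 29.
In a cyclic group of order 58, there are φ(d) elements of order d for each divisor d of 58, and zero for non-divisors.
58 = 2 · 29 divides 58, and φ(58) = 28.

28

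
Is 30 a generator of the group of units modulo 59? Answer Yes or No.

φ(59) = 59 − 1 = 58 = 2 · 29.
Test 30^(58/q) mod 59 for each prime factor q of 58:
30^29 ≡ 58 (mod 59)  [q = 2: ≢ 1 ✓]
30^2 ≡ 15 (mod 59)  [q = 29: ≢ 1 ✓]
Every test exponent gives a nontrivial residue, hence 30 generates the full group.

Yes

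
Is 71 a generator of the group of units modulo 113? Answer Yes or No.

No

φ(113) = 113 − 1 = 112 = 2^4 · 7.
Test 71^(112/q) mod 113 for each prime factor q of 112:
71^56 ≡ 112 (mod 113)  [q = 2: ≢ 1 ✓]
71^16 ≡ 1 (mod 113)  [q = 7: ≡ 1 ✗]
71^16 ≡ 1 shows ord(71) | 16, strictly less than φ(113); not a primitive root.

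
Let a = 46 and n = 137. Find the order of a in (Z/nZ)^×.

By Lagrange's theorem, ord_137(46) divides φ(137) = 137 − 1 = 136 = 2^3 · 17.
Divisors of 136: 1, 2, 4, 8, 17, 34, 68, 136.
Compute 46^d (mod 137) for the divisors d until we hit 1:
46^1 ≡ 46 (mod 137)
46^2 ≡ 61 (mod 137)
46^4 ≡ 22 (mod 137)
46^8 ≡ 73 (mod 137)
46^17 ≡ 41 (mod 137)
46^34 ≡ 37 (mod 137)
46^68 ≡ 136 (mod 137)
46^136 ≡ 1 (mod 137) ✓
So ord_137(46) = 136.

136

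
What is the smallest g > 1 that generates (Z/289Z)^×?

3

φ(289) = φ(17^2) = 17·(17−1) = 272 = 2^4 · 17.
g is a primitive root iff g^(272/q) ≢ 1 (mod 289) for each prime q ∈ {2, 17}.
g = 2: 2^136 ≡ 1 — hits 1, so not a primitive root.
g = 3: 3^136 ≡ 288; 3^16 ≡ 171 — none is 1, so 3 is a primitive root.
Hence the least primitive root of 289 is 3.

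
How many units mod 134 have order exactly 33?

φ(134) = φ(2)·φ(67) = 1·66 = 66 = 2 · 3 · 11.
(Z/134Z)^× is cyclic (|G| = 66); a cyclic group of order m has exactly φ(d) elements of each order d | m, and none otherwise.
33 = 3 · 11 divides 66, and φ(33) = 20.

20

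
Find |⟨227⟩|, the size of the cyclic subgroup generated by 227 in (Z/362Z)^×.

10

Since 227 ∈ (Z/362Z)^×, its order divides φ(362) = φ(2)·φ(181) = 1·180 = 180 = 2^2 · 3^2 · 5.
Divisors of 180: 1, 2, 3, 4, 5, 6, 9, 10, 12, 15, 18, 20, 30, 36, 45, 60, 90, 180.
Check 227^d mod 362 for each divisor in increasing order:
227^1 ≡ 227
227^2 ≡ 125
227^3 ≡ 139
227^4 ≡ 59
227^5 ≡ 361
227^6 ≡ 135
227^9 ≡ 303
227^10 ≡ 1
The smallest such exponent is 10, so the order of 227 is 10.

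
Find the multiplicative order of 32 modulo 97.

48

The order of 32 must divide φ(97) = 97 − 1 = 96 = 2^5 · 3.
Divisors of 96: 1, 2, 3, 4, 6, 8, 12, 16, 24, 32, 48, 96.
Check 32^d mod 97 for each divisor in increasing order:
32^1 ≡ 32 (mod 97)
32^2 ≡ 54 (mod 97)
32^3 ≡ 79 (mod 97)
32^4 ≡ 6 (mod 97)
32^6 ≡ 33 (mod 97)
32^8 ≡ 36 (mod 97)
32^12 ≡ 22 (mod 97)
32^16 ≡ 35 (mod 97)
32^24 ≡ 96 (mod 97)
32^32 ≡ 61 (mod 97)
32^48 ≡ 1 (mod 97) ✓
Hence ord(32) = 48.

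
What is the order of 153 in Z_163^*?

162

ord(153) | φ(163) = 163 − 1 = 162 = 2 · 3^4.
Divisors of 162: 1, 2, 3, 6, 9, 18, 27, 54, 81, 162.
Compute 153^d (mod 163) for the divisors d until we hit 1:
153^1 ≡ 153 (mod 163)
153^2 ≡ 100 (mod 163)
153^3 ≡ 141 (mod 163)
153^6 ≡ 158 (mod 163)
153^9 ≡ 110 (mod 163)
153^18 ≡ 38 (mod 163)
153^27 ≡ 105 (mod 163)
153^54 ≡ 104 (mod 163)
153^81 ≡ 162 (mod 163)
153^162 ≡ 1 (mod 163) ✓
The smallest such exponent is 162, so the order of 153 is 162.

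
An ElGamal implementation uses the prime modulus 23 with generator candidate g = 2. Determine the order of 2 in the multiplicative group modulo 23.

By Lagrange's theorem, ord_23(2) divides φ(23) = 23 − 1 = 22 = 2 · 11.
Divisors of 22: 1, 2, 11, 22.
Compute 2^d (mod 23) for the divisors d until we hit 1:
2^1 ≡ 2
2^2 ≡ 4
2^11 ≡ 1
So ord_23(2) = 11.

11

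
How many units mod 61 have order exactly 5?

φ(61) = 61 − 1 = 60 = 2^2 · 3 · 5.
In a cyclic group of order 60, there are φ(d) elements of order d for each divisor d of 60, and zero for non-divisors.
5 | 60, and φ(5) = 5 − 1 = 4.

4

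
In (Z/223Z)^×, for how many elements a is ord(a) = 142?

0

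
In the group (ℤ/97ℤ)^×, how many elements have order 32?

16

φ(97) = 97 − 1 = 96 = 2^5 · 3.
In a cyclic group of order 96, there are φ(d) elements of order d for each divisor d of 96, and zero for non-divisors.
32 = 2^5 divides 96, and φ(32) = 16.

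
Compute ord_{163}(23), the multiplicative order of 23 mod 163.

18

The order of 23 must divide φ(163) = 163 − 1 = 162 = 2 · 3^4.
Divisors of 162: 1, 2, 3, 6, 9, 18, 27, 54, 81, 162.
Compute 23^d (mod 163) for the divisors d until we hit 1:
23^1 ≡ 23 (mod 163)
23^2 ≡ 40 (mod 163)
23^3 ≡ 105 (mod 163)
23^6 ≡ 104 (mod 163)
23^9 ≡ 162 (mod 163)
23^18 ≡ 1 (mod 163) ✓
Hence ord(23) = 18.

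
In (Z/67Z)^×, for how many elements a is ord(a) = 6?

2

φ(67) = 67 − 1 = 66 = 2 · 3 · 11.
(Z/67Z)^× is cyclic (|G| = 66); a cyclic group of order m has exactly φ(d) elements of each order d | m, and none otherwise.
6 = 2 · 3 divides 66, and φ(6) = 2.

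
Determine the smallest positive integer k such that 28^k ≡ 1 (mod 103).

51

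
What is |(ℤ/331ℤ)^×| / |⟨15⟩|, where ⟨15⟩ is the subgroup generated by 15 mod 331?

3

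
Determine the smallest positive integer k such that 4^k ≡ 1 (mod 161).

By Lagrange's theorem, ord_161(4) divides φ(161) = φ(7·23) = (7−1)·(23−1) = 6·22 = 132 = 2^2 · 3 · 11.
Divisors of 132: 1, 2, 3, 4, 6, 11, 12, 22, 33, 44, 66, 132.
Compute 4^d (mod 161) for the divisors d until we hit 1:
4^1 ≡ 4 (mod 161)
4^2 ≡ 16 (mod 161)
4^3 ≡ 64 (mod 161)
4^4 ≡ 95 (mod 161)
4^6 ≡ 71 (mod 161)
4^11 ≡ 93 (mod 161)
4^12 ≡ 50 (mod 161)
4^22 ≡ 116 (mod 161)
4^33 ≡ 1 (mod 161) ✓
Hence ord(4) = 33.

33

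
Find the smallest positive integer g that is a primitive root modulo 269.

2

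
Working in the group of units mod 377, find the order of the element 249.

12

Since 249 ∈ (Z/377Z)^×, its order divides φ(377) = φ(13·29) = (13−1)·(29−1) = 12·28 = 336 = 2^4 · 3 · 7.
Divisors of 336: 1, 2, 3, 4, 6, 7, 8, 12, 14, 16, 21, 24, 28, 42, 48, 56, 84, 112, 168, 336.
Compute 249^d (mod 377) for the divisors d until we hit 1:
249^1 ≡ 249 (mod 377)
249^2 ≡ 173 (mod 377)
249^3 ≡ 99 (mod 377)
249^4 ≡ 146 (mod 377)
249^6 ≡ 376 (mod 377)
249^7 ≡ 128 (mod 377)
249^8 ≡ 204 (mod 377)
249^12 ≡ 1 (mod 377) ✓
So ord_377(249) = 12.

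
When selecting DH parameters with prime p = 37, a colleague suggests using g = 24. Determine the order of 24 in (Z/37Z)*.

ord(24) | φ(37) = 37 − 1 = 36 = 2^2 · 3^2.
Divisors of 36: 1, 2, 3, 4, 6, 9, 12, 18, 36.
Check 24^d mod 37 for each divisor in increasing order:
24^1 ≡ 24
24^2 ≡ 21
24^3 ≡ 23
24^4 ≡ 34
24^6 ≡ 11
24^9 ≡ 31
24^12 ≡ 10
24^18 ≡ 36
24^36 ≡ 1
The smallest such exponent is 36, so the order of 24 is 36.

36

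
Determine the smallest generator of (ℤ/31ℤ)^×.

3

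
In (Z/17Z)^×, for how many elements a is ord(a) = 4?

2

φ(17) = 17 − 1 = 16 = 2^4.
Since (Z/17Z)^× is cyclic of order 16, the number of elements of order d is φ(d) when d | 16 and 0 otherwise.
4 = 2^2 divides 16, and φ(4) = 2.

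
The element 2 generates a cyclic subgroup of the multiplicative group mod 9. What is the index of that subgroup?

Since 2 ∈ (Z/9Z)^×, its order divides φ(9) = φ(3^2) = 3·(3−1) = 6 = 2 · 3.
Divisors of 6: 1, 2, 3, 6.
Compute 2^d (mod 9) for the divisors d until we hit 1:
2^1 ≡ 2 (mod 9)
2^2 ≡ 4 (mod 9)
2^3 ≡ 8 (mod 9)
2^6 ≡ 1 (mod 9) ✓
So ord_9(2) = 6, hence |⟨2⟩| = 6.
The index is φ(9) / ord(2) = 6 / 6 = 1.

1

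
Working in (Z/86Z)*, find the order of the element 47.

7

The order of 47 must divide φ(86) = φ(2)·φ(43) = 1·42 = 42 = 2 · 3 · 7.
Divisors of 42: 1, 2, 3, 6, 7, 14, 21, 42.
Test each divisor d:
47^1 ≡ 47 (mod 86)
47^2 ≡ 59 (mod 86)
47^3 ≡ 21 (mod 86)
47^6 ≡ 11 (mod 86)
47^7 ≡ 1 (mod 86) ✓
Hence ord(47) = 7.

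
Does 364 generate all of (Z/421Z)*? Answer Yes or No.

Yes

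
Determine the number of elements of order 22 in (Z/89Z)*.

10

φ(89) = 89 − 1 = 88 = 2^3 · 11.
In a cyclic group of order 88, there are φ(d) elements of order d for each divisor d of 88, and zero for non-divisors.
22 = 2 · 11 divides 88, and φ(22) = 10.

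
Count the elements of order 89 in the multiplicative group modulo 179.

88

φ(179) = 179 − 1 = 178 = 2 · 89.
Since (Z/179Z)^× is cyclic of order 178, the number of elements of order d is φ(d) when d | 178 and 0 otherwise.
89 | 178, and φ(89) = 89 − 1 = 88.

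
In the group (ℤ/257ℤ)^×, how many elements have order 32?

φ(257) = 257 − 1 = 256 = 2^8.
Since (Z/257Z)^× is cyclic of order 256, the number of elements of order d is φ(d) when d | 256 and 0 otherwise.
32 = 2^5 divides 256, and φ(32) = 16.

16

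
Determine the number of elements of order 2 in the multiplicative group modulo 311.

1

φ(311) = 311 − 1 = 310 = 2 · 5 · 31.
In a cyclic group of order 310, there are φ(d) elements of order d for each divisor d of 310, and zero for non-divisors.
2 | 310, and φ(2) = 2 − 1 = 1.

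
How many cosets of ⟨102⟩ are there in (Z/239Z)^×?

2

Since 102 ∈ (Z/239Z)^×, its order divides φ(239) = 239 − 1 = 238 = 2 · 7 · 17.
Divisors of 238: 1, 2, 7, 14, 17, 34, 119, 238.
Compute 102^d (mod 239) for the divisors d until we hit 1:
102^1 ≡ 102 (mod 239)
102^2 ≡ 127 (mod 239)
102^7 ≡ 71 (mod 239)
102^14 ≡ 22 (mod 239)
102^17 ≡ 100 (mod 239)
102^34 ≡ 201 (mod 239)
102^119 ≡ 1 (mod 239) ✓
The order of 102 is 119, so the subgroup it generates has 119 elements.
[(Z/239Z)^× : ⟨102⟩] = 238/119 = 2.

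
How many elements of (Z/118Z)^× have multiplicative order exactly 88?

φ(118) = φ(2)·φ(59) = 1·58 = 58 = 2 · 29.
In a cyclic group of order 58, there are φ(d) elements of order d for each divisor d of 58, and zero for non-divisors.
Since 88 ∤ 58, the count is 0.

0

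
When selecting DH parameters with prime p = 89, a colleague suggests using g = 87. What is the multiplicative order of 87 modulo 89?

By Lagrange's theorem, ord_89(87) divides φ(89) = 89 − 1 = 88 = 2^3 · 11.
Divisors of 88: 1, 2, 4, 8, 11, 22, 44, 88.
Evaluate successive powers at the divisors of 88:
87^1 ≡ 87
87^2 ≡ 4
87^4 ≡ 16
87^8 ≡ 78
87^11 ≡ 88
87^22 ≡ 1
The smallest such exponent is 22, so the order of 87 is 22.

22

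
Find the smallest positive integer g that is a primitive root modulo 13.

φ(13) = 13 − 1 = 12 = 2^2 · 3.
g is a primitive root iff g^(12/q) ≢ 1 (mod 13) for each prime q ∈ {2, 3}.
g = 2: 2^6 ≡ 12; 2^4 ≡ 3 — none is 1, so 2 is a primitive root.
So 2 is the smallest generator of (Z/13Z)^×.

2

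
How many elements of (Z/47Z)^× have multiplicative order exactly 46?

φ(47) = 47 − 1 = 46 = 2 · 23.
Since (Z/47Z)^× is cyclic of order 46, the number of elements of order d is φ(d) when d | 46 and 0 otherwise.
46 = 2 · 23 divides 46, and φ(46) = 22.

22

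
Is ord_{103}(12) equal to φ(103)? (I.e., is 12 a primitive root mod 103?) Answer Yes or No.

φ(103) = 103 − 1 = 102 = 2 · 3 · 17.
12 is a primitive root mod 103 iff 12^(φ(103)/q) ≢ 1 for every prime q | φ(103), i.e. q ∈ {2, 3, 17}.
12^51 ≡ 102 (mod 103)  [q = 2: ≢ 1 ✓]
12^34 ≡ 56 (mod 103)  [q = 3: ≢ 1 ✓]
12^6 ≡ 14 (mod 103)  [q = 17: ≢ 1 ✓]
Every test exponent gives a nontrivial residue, hence 12 generates the full group.

Yes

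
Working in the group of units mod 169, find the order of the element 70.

Since 70 ∈ (Z/169Z)^×, its order divides φ(169) = φ(13^2) = 13·(13−1) = 156 = 2^2 · 3 · 13.
Divisors of 156: 1, 2, 3, 4, 6, 12, 13, 26, 39, 52, 78, 156.
Compute 70^d (mod 169) for the divisors d until we hit 1:
70^1 ≡ 70 (mod 169)
70^2 ≡ 168 (mod 169)
70^3 ≡ 99 (mod 169)
70^4 ≡ 1 (mod 169) ✓
Therefore the multiplicative order of 70 modulo 169 is 4.

4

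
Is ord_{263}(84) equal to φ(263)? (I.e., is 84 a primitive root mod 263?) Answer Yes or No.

φ(263) = 263 − 1 = 262 = 2 · 131.
Test 84^(262/q) mod 263 for each prime factor q of 262:
84^131 ≡ 262 (mod 263)  [q = 2: ≢ 1 ✓]
84^2 ≡ 218 (mod 263)  [q = 131: ≢ 1 ✓]
None equal 1, so ord_263(84) = 262: 84 is a primitive root.

Yes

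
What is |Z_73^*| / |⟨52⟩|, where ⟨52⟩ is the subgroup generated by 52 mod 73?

The order of 52 must divide φ(73) = 73 − 1 = 72 = 2^3 · 3^2.
Divisors of 72: 1, 2, 3, 4, 6, 8, 9, 12, 18, 24, 36, 72.
Check 52^d mod 73 for each divisor in increasing order:
52^1 ≡ 52 (mod 73)
52^2 ≡ 3 (mod 73)
52^3 ≡ 10 (mod 73)
52^4 ≡ 9 (mod 73)
52^6 ≡ 27 (mod 73)
52^8 ≡ 8 (mod 73)
52^9 ≡ 51 (mod 73)
52^12 ≡ 72 (mod 73)
52^18 ≡ 46 (mod 73)
52^24 ≡ 1 (mod 73) ✓
Thus |⟨52⟩| = ord(52) = 24.
Index = |(Z/73Z)^×| / |⟨52⟩| = 72 / 24 = 3.

3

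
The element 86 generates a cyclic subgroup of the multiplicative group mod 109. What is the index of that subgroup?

The order of 86 must divide φ(109) = 109 − 1 = 108 = 2^2 · 3^3.
Divisors of 108: 1, 2, 3, 4, 6, 9, 12, 18, 27, 36, 54, 108.
Check 86^d mod 109 for each divisor in increasing order:
86^1 ≡ 86 (mod 109)
86^2 ≡ 93 (mod 109)
86^3 ≡ 41 (mod 109)
86^4 ≡ 38 (mod 109)
86^6 ≡ 46 (mod 109)
86^9 ≡ 33 (mod 109)
86^12 ≡ 45 (mod 109)
86^18 ≡ 108 (mod 109)
86^27 ≡ 76 (mod 109)
86^36 ≡ 1 (mod 109) ✓
Thus |⟨86⟩| = ord(86) = 36.
[(Z/109Z)^× : ⟨86⟩] = 108/36 = 3.

3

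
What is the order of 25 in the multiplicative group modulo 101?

25

Since 25 ∈ (Z/101Z)^×, its order divides φ(101) = 101 − 1 = 100 = 2^2 · 5^2.
Divisors of 100: 1, 2, 4, 5, 10, 20, 25, 50, 100.
Evaluate successive powers at the divisors of 100:
25^1 ≡ 25 (mod 101)
25^2 ≡ 19 (mod 101)
25^4 ≡ 58 (mod 101)
25^5 ≡ 36 (mod 101)
25^10 ≡ 84 (mod 101)
25^20 ≡ 87 (mod 101)
25^25 ≡ 1 (mod 101) ✓
Hence ord(25) = 25.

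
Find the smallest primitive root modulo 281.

3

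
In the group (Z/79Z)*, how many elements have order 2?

1

φ(79) = 79 − 1 = 78 = 2 · 3 · 13.
Since (Z/79Z)^× is cyclic of order 78, the number of elements of order d is φ(d) when d | 78 and 0 otherwise.
2 | 78, and φ(2) = 2 − 1 = 1.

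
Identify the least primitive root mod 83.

2

φ(83) = 83 − 1 = 82 = 2 · 41.
Test candidates g = 2, 3, … against the prime factors q ∈ {2, 41} of φ(83): g is a generator iff g^(82/q) ≢ 1 for every such q.
g = 2: 2^41 ≡ 82; 2^2 ≡ 4 — none is 1, so 2 is a primitive root.
Hence the least primitive root of 83 is 2.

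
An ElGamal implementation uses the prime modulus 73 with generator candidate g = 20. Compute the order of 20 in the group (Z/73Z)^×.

72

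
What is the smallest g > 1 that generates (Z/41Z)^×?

φ(41) = 41 − 1 = 40 = 2^3 · 5.
g is a primitive root iff g^(40/q) ≢ 1 (mod 41) for each prime q ∈ {2, 5}.
g = 2: 2^20 ≡ 1 — hits 1, so not a primitive root.
g = 3: 3^20 ≡ 40; 3^8 ≡ 1 — hits 1, so not a primitive root.
g = 4: 4^20 ≡ 1 — hits 1, so not a primitive root.
g = 5: 5^20 ≡ 1 — hits 1, so not a primitive root.
g = 6: 6^20 ≡ 40; 6^8 ≡ 10 — none is 1, so 6 is a primitive root.
So 6 is the smallest generator of (Z/41Z)^×.

6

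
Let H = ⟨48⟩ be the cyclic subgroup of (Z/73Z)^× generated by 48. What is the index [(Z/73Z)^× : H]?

2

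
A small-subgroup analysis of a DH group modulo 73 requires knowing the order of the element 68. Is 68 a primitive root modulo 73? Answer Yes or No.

Yes

φ(73) = 73 − 1 = 72 = 2^3 · 3^2.
It suffices to check that the order of 68 is not a proper divisor of 72: compute 68^(72/q) for q ∈ {2, 3}.
68^36 ≡ 72 (mod 73)  [q = 2: ≢ 1 ✓]
68^24 ≡ 8 (mod 73)  [q = 3: ≢ 1 ✓]
None equal 1, so ord_73(68) = 72: 68 is a primitive root.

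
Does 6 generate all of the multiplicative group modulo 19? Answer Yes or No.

No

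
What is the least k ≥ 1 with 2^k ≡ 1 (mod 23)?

11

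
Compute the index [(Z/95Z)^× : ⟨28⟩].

2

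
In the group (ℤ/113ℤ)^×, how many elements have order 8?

φ(113) = 113 − 1 = 112 = 2^4 · 7.
(Z/113Z)^× is cyclic (|G| = 112); a cyclic group of order m has exactly φ(d) elements of each order d | m, and none otherwise.
8 = 2^3 divides 112, and φ(8) = 4.

4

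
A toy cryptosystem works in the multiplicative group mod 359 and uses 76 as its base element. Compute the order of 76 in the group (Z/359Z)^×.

358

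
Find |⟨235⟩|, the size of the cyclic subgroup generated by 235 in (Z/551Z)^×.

84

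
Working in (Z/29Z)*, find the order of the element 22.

14

Since 22 ∈ (Z/29Z)^×, its order divides φ(29) = 29 − 1 = 28 = 2^2 · 7.
Divisors of 28: 1, 2, 4, 7, 14, 28.
Compute 22^d (mod 29) for the divisors d until we hit 1:
22^1 ≡ 22 (mod 29)
22^2 ≡ 20 (mod 29)
22^4 ≡ 23 (mod 29)
22^7 ≡ 28 (mod 29)
22^14 ≡ 1 (mod 29) ✓
So ord_29(22) = 14.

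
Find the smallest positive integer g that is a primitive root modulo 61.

2

φ(61) = 61 − 1 = 60 = 2^2 · 3 · 5.
g is a primitive root iff g^(60/q) ≢ 1 (mod 61) for each prime q ∈ {2, 3, 5}.
g = 2: 2^30 ≡ 60; 2^20 ≡ 47; 2^12 ≡ 9 — none is 1, so 2 is a primitive root.
The smallest primitive root modulo 61 is 2.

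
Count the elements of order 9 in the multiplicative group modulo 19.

6

φ(19) = 19 − 1 = 18 = 2 · 3^2.
Since (Z/19Z)^× is cyclic of order 18, the number of elements of order d is φ(d) when d | 18 and 0 otherwise.
9 = 3^2 divides 18, and φ(9) = 6.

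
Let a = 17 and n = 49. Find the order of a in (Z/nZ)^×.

Since 17 ∈ (Z/49Z)^×, its order divides φ(49) = φ(7^2) = 7·(7−1) = 42 = 2 · 3 · 7.
Divisors of 42: 1, 2, 3, 6, 7, 14, 21, 42.
Compute 17^d (mod 49) for the divisors d until we hit 1:
17^1 ≡ 17
17^2 ≡ 44
17^3 ≡ 13
17^6 ≡ 22
17^7 ≡ 31
17^14 ≡ 30
17^21 ≡ 48
17^42 ≡ 1
The smallest such exponent is 42, so the order of 17 is 42.

42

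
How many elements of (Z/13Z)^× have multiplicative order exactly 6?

φ(13) = 13 − 1 = 12 = 2^2 · 3.
Since (Z/13Z)^× is cyclic of order 12, the number of elements of order d is φ(d) when d | 12 and 0 otherwise.
6 = 2 · 3 divides 12, and φ(6) = 2.

2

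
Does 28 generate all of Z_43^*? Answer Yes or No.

φ(43) = 43 − 1 = 42 = 2 · 3 · 7.
Test 28^(42/q) mod 43 for each prime factor q of 42:
28^21 ≡ 42 (mod 43)  [q = 2: ≢ 1 ✓]
28^14 ≡ 6 (mod 43)  [q = 3: ≢ 1 ✓]
28^6 ≡ 11 (mod 43)  [q = 7: ≢ 1 ✓]
None equal 1, so ord_43(28) = 42: 28 is a primitive root.

Yes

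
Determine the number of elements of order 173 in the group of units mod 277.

0

φ(277) = 277 − 1 = 276 = 2^2 · 3 · 23.
(Z/277Z)^× is cyclic (|G| = 276); a cyclic group of order m has exactly φ(d) elements of each order d | m, and none otherwise.
Since 173 ∤ 276, the count is 0.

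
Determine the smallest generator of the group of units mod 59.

φ(59) = 59 − 1 = 58 = 2 · 29.
Test candidates g = 2, 3, … against the prime factors q ∈ {2, 29} of φ(59): g is a generator iff g^(58/q) ≢ 1 for every such q.
g = 2: 2^29 ≡ 58; 2^2 ≡ 4 — none is 1, so 2 is a primitive root.
So 2 is the smallest generator of (Z/59Z)^×.

2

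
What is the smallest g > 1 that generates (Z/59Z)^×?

2

φ(59) = 59 − 1 = 58 = 2 · 29.
Test candidates g = 2, 3, … against the prime factors q ∈ {2, 29} of φ(59): g is a generator iff g^(58/q) ≢ 1 for every such q.
g = 2: 2^29 ≡ 58; 2^2 ≡ 4 — none is 1, so 2 is a primitive root.
Hence the least primitive root of 59 is 2.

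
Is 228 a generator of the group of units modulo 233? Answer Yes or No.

Yes

φ(233) = 233 − 1 = 232 = 2^3 · 29.
228 is a primitive root mod 233 iff 228^(φ(233)/q) ≢ 1 for every prime q | φ(233), i.e. q ∈ {2, 29}.
228^116 ≡ 232 (mod 233)  [q = 2: ≢ 1 ✓]
228^8 ≡ 117 (mod 233)  [q = 29: ≢ 1 ✓]
All checks pass, so 228 has order 232 and is a primitive root modulo 233.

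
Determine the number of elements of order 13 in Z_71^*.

φ(71) = 71 − 1 = 70 = 2 · 5 · 7.
Since (Z/71Z)^× is cyclic of order 70, the number of elements of order d is φ(d) when d | 70 and 0 otherwise.
13 does not divide 70, so no element of (Z/71Z)^× has order 13.

0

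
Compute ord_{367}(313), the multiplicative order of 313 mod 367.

183

ord(313) | φ(367) = 367 − 1 = 366 = 2 · 3 · 61.
Divisors of 366: 1, 2, 3, 6, 61, 122, 183, 366.
Compute 313^d (mod 367) for the divisors d until we hit 1:
313^1 ≡ 313 (mod 367)
313^2 ≡ 347 (mod 367)
313^3 ≡ 346 (mod 367)
313^6 ≡ 74 (mod 367)
313^61 ≡ 83 (mod 367)
313^122 ≡ 283 (mod 367)
313^183 ≡ 1 (mod 367) ✓
The smallest such exponent is 183, so the order of 313 is 183.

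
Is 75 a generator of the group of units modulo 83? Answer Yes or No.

No

φ(83) = 83 − 1 = 82 = 2 · 41.
Test 75^(82/q) mod 83 for each prime factor q of 82:
75^41 ≡ 1 (mod 83)  [q = 2: ≡ 1 ✗]
75^2 ≡ 64 (mod 83)  [q = 41: ≢ 1 ✓]
Since 75^41 ≡ 1, the order of 75 divides 41 < 82, so 75 is not a primitive root.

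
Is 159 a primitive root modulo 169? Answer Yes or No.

No

φ(169) = φ(13^2) = 13·(13−1) = 156 = 2^2 · 3 · 13.
159 is a primitive root mod 169 iff 159^(φ(169)/q) ≢ 1 for every prime q | φ(169), i.e. q ∈ {2, 3, 13}.
159^78 ≡ 1 (mod 169)  [q = 2: ≡ 1 ✗]
159^52 ≡ 146 (mod 169)  [q = 3: ≢ 1 ✓]
159^12 ≡ 53 (mod 169)  [q = 13: ≢ 1 ✓]
The check at q = 2 fails, so 159 generates a proper subgroup.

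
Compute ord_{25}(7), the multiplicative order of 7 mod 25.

ord(7) | φ(25) = φ(5^2) = 5·(5−1) = 20 = 2^2 · 5.
Divisors of 20: 1, 2, 4, 5, 10, 20.
Test each divisor d:
7^1 ≡ 7
7^2 ≡ 24
7^4 ≡ 1
The smallest such exponent is 4, so the order of 7 is 4.

4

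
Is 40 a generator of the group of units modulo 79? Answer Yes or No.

No

φ(79) = 79 − 1 = 78 = 2 · 3 · 13.
An element g generates (Z/79Z)^× iff g^(78/q) ≢ 1 (mod 79) for each prime q ∈ {2, 3, 13}.
40^39 ≡ 1 (mod 79)  [q = 2: ≡ 1 ✗]
40^26 ≡ 55 (mod 79)  [q = 3: ≢ 1 ✓]
40^6 ≡ 21 (mod 79)  [q = 13: ≢ 1 ✓]
40^39 ≡ 1 shows ord(40) | 39, strictly less than φ(79); not a primitive root.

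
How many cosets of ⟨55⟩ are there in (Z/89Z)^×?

22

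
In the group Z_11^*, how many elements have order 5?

φ(11) = 11 − 1 = 10 = 2 · 5.
Since (Z/11Z)^× is cyclic of order 10, the number of elements of order d is φ(d) when d | 10 and 0 otherwise.
5 | 10, and φ(5) = 5 − 1 = 4.

4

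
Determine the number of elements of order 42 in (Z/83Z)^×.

0

φ(83) = 83 − 1 = 82 = 2 · 41.
In a cyclic group of order 82, there are φ(d) elements of order d for each divisor d of 82, and zero for non-divisors.
Here 82 is not a multiple of 42, so there are no elements of order 42.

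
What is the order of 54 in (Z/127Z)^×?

42

The order of 54 must divide φ(127) = 127 − 1 = 126 = 2 · 3^2 · 7.
Divisors of 126: 1, 2, 3, 6, 7, 9, 14, 18, 21, 42, 63, 126.
Evaluate successive powers at the divisors of 126:
54^1 ≡ 54
54^2 ≡ 122
54^3 ≡ 111
54^6 ≡ 2
54^7 ≡ 108
54^9 ≡ 95
54^14 ≡ 107
54^18 ≡ 8
54^21 ≡ 126
54^42 ≡ 1
Therefore the multiplicative order of 54 modulo 127 is 42.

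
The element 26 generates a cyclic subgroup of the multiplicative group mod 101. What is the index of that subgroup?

1

ord(26) | φ(101) = 101 − 1 = 100 = 2^2 · 5^2.
Divisors of 100: 1, 2, 4, 5, 10, 20, 25, 50, 100.
Check 26^d mod 101 for each divisor in increasing order:
26^1 ≡ 26 (mod 101)
26^2 ≡ 70 (mod 101)
26^4 ≡ 52 (mod 101)
26^5 ≡ 39 (mod 101)
26^10 ≡ 6 (mod 101)
26^20 ≡ 36 (mod 101)
26^25 ≡ 91 (mod 101)
26^50 ≡ 100 (mod 101)
26^100 ≡ 1 (mod 101) ✓
The order of 26 is 100, so the subgroup it generates has 100 elements.
The index is φ(101) / ord(26) = 100 / 100 = 1.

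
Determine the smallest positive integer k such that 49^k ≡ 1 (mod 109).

By Lagrange's theorem, ord_109(49) divides φ(109) = 109 − 1 = 108 = 2^2 · 3^3.
Divisors of 108: 1, 2, 3, 4, 6, 9, 12, 18, 27, 36, 54, 108.
Evaluate successive powers at the divisors of 108:
49^1 ≡ 49 (mod 109)
49^2 ≡ 3 (mod 109)
49^3 ≡ 38 (mod 109)
49^4 ≡ 9 (mod 109)
49^6 ≡ 27 (mod 109)
49^9 ≡ 45 (mod 109)
49^12 ≡ 75 (mod 109)
49^18 ≡ 63 (mod 109)
49^27 ≡ 1 (mod 109) ✓
Therefore the multiplicative order of 49 modulo 109 is 27.

27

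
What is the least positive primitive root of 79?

φ(79) = 79 − 1 = 78 = 2 · 3 · 13.
Test candidates g = 2, 3, … against the prime factors q ∈ {2, 3, 13} of φ(79): g is a generator iff g^(78/q) ≢ 1 for every such q.
g = 2: 2^39 ≡ 1 — hits 1, so not a primitive root.
g = 3: 3^39 ≡ 78; 3^26 ≡ 23; 3^6 ≡ 18 — none is 1, so 3 is a primitive root.
Hence the least primitive root of 79 is 3.

3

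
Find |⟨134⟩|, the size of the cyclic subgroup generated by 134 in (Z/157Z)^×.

Since 134 ∈ (Z/157Z)^×, its order divides φ(157) = 157 − 1 = 156 = 2^2 · 3 · 13.
Divisors of 156: 1, 2, 3, 4, 6, 12, 13, 26, 39, 52, 78, 156.
Evaluate successive powers at the divisors of 156:
134^1 ≡ 134 (mod 157)
134^2 ≡ 58 (mod 157)
134^3 ≡ 79 (mod 157)
134^4 ≡ 67 (mod 157)
134^6 ≡ 118 (mod 157)
134^12 ≡ 108 (mod 157)
134^13 ≡ 28 (mod 157)
134^26 ≡ 156 (mod 157)
134^39 ≡ 129 (mod 157)
134^52 ≡ 1 (mod 157) ✓
Therefore the multiplicative order of 134 modulo 157 is 52.

52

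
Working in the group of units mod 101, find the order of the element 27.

100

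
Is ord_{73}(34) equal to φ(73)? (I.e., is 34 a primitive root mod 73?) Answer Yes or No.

φ(73) = 73 − 1 = 72 = 2^3 · 3^2.
It suffices to check that the order of 34 is not a proper divisor of 72: compute 34^(72/q) for q ∈ {2, 3}.
34^36 ≡ 72 (mod 73)  [q = 2: ≢ 1 ✓]
34^24 ≡ 64 (mod 73)  [q = 3: ≢ 1 ✓]
None equal 1, so ord_73(34) = 72: 34 is a primitive root.

Yes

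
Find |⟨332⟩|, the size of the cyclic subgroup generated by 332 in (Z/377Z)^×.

ord(332) | φ(377) = φ(13·29) = (13−1)·(29−1) = 12·28 = 336 = 2^4 · 3 · 7.
Divisors of 336: 1, 2, 3, 4, 6, 7, 8, 12, 14, 16, 21, 24, 28, 42, 48, 56, 84, 112, 168, 336.
Test each divisor d:
332^1 ≡ 332
332^2 ≡ 140
332^3 ≡ 109
332^4 ≡ 373
332^6 ≡ 194
332^7 ≡ 318
332^8 ≡ 16
332^12 ≡ 313
332^14 ≡ 88
332^16 ≡ 256
332^21 ≡ 86
332^24 ≡ 326
332^28 ≡ 204
332^42 ≡ 233
332^48 ≡ 339
332^56 ≡ 146
332^84 ≡ 1
The smallest such exponent is 84, so the order of 332 is 84.

84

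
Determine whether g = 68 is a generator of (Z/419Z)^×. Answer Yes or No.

Yes

φ(419) = 419 − 1 = 418 = 2 · 11 · 19.
68 is a primitive root mod 419 iff 68^(φ(419)/q) ≢ 1 for every prime q | φ(419), i.e. q ∈ {2, 11, 19}.
68^209 ≡ 418 (mod 419)  [q = 2: ≢ 1 ✓]
68^38 ≡ 69 (mod 419)  [q = 11: ≢ 1 ✓]
68^22 ≡ 248 (mod 419)  [q = 19: ≢ 1 ✓]
Every test exponent gives a nontrivial residue, hence 68 generates the full group.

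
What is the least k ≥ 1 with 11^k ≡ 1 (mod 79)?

39

The order of 11 must divide φ(79) = 79 − 1 = 78 = 2 · 3 · 13.
Divisors of 78: 1, 2, 3, 6, 13, 26, 39, 78.
Test each divisor d:
11^1 ≡ 11 (mod 79)
11^2 ≡ 42 (mod 79)
11^3 ≡ 67 (mod 79)
11^6 ≡ 65 (mod 79)
11^13 ≡ 23 (mod 79)
11^26 ≡ 55 (mod 79)
11^39 ≡ 1 (mod 79) ✓
Therefore the multiplicative order of 11 modulo 79 is 39.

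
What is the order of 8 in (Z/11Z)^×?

10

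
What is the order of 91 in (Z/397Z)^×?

198

By Lagrange's theorem, ord_397(91) divides φ(397) = 397 − 1 = 396 = 2^2 · 3^2 · 11.
Divisors of 396: 1, 2, 3, 4, 6, 9, 11, 12, 18, 22, 33, 36, 44, 66, 99, 132, 198, 396.
Test each divisor d:
91^1 ≡ 91
91^2 ≡ 341
91^3 ≡ 65
91^4 ≡ 357
91^6 ≡ 255
91^9 ≡ 298
91^11 ≡ 383
91^12 ≡ 314
91^18 ≡ 273
91^22 ≡ 196
91^33 ≡ 35
91^36 ≡ 290
91^44 ≡ 304
91^66 ≡ 34
91^99 ≡ 396
91^132 ≡ 362
91^198 ≡ 1
So ord_397(91) = 198.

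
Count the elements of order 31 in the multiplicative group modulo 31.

0

φ(31) = 31 − 1 = 30 = 2 · 3 · 5.
In a cyclic group of order 30, there are φ(d) elements of order d for each divisor d of 30, and zero for non-divisors.
Since 31 ∤ 30, the count is 0.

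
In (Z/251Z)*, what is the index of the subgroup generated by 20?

50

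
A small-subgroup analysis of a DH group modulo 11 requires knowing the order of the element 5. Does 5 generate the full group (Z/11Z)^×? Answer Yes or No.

No

φ(11) = 11 − 1 = 10 = 2 · 5.
It suffices to check that the order of 5 is not a proper divisor of 10: compute 5^(10/q) for q ∈ {2, 5}.
5^5 ≡ 1 (mod 11)  [q = 2: ≡ 1 ✗]
5^2 ≡ 3 (mod 11)  [q = 5: ≢ 1 ✓]
Since 5^5 ≡ 1, the order of 5 divides 5 < 10, so 5 is not a primitive root.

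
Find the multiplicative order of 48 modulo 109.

27

ord(48) | φ(109) = 109 − 1 = 108 = 2^2 · 3^3.
Divisors of 108: 1, 2, 3, 4, 6, 9, 12, 18, 27, 36, 54, 108.
Check 48^d mod 109 for each divisor in increasing order:
48^1 ≡ 48
48^2 ≡ 15
48^3 ≡ 66
48^4 ≡ 7
48^6 ≡ 105
48^9 ≡ 63
48^12 ≡ 16
48^18 ≡ 45
48^27 ≡ 1
Therefore the multiplicative order of 48 modulo 109 is 27.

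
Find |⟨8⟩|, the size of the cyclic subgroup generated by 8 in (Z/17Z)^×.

8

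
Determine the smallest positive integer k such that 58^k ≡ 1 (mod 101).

25

ord(58) | φ(101) = 101 − 1 = 100 = 2^2 · 5^2.
Divisors of 100: 1, 2, 4, 5, 10, 20, 25, 50, 100.
Compute 58^d (mod 101) for the divisors d until we hit 1:
58^1 ≡ 58
58^2 ≡ 31
58^4 ≡ 52
58^5 ≡ 87
58^10 ≡ 95
58^20 ≡ 36
58^25 ≡ 1
Therefore the multiplicative order of 58 modulo 101 is 25.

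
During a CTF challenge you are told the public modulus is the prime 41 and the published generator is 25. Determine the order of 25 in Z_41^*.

ord(25) | φ(41) = 41 − 1 = 40 = 2^3 · 5.
Divisors of 40: 1, 2, 4, 5, 8, 10, 20, 40.
Compute 25^d (mod 41) for the divisors d until we hit 1:
25^1 ≡ 25 (mod 41)
25^2 ≡ 10 (mod 41)
25^4 ≡ 18 (mod 41)
25^5 ≡ 40 (mod 41)
25^8 ≡ 37 (mod 41)
25^10 ≡ 1 (mod 41) ✓
So ord_41(25) = 10.

10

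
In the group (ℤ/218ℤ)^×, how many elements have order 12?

4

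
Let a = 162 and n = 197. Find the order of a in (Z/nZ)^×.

196

Since 162 ∈ (Z/197Z)^×, its order divides φ(197) = 197 − 1 = 196 = 2^2 · 7^2.
Divisors of 196: 1, 2, 4, 7, 14, 28, 49, 98, 196.
Check 162^d mod 197 for each divisor in increasing order:
162^1 ≡ 162
162^2 ≡ 43
162^4 ≡ 76
162^7 ≡ 77
162^14 ≡ 19
162^28 ≡ 164
162^49 ≡ 183
162^98 ≡ 196
162^196 ≡ 1
The smallest such exponent is 196, so the order of 162 is 196.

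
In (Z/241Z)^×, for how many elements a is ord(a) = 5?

4

φ(241) = 241 − 1 = 240 = 2^4 · 3 · 5.
Since (Z/241Z)^× is cyclic of order 240, the number of elements of order d is φ(d) when d | 240 and 0 otherwise.
5 | 240, and φ(5) = 5 − 1 = 4.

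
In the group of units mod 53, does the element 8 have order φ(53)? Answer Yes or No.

Yes

φ(53) = 53 − 1 = 52 = 2^2 · 13.
8 is a primitive root mod 53 iff 8^(φ(53)/q) ≢ 1 for every prime q | φ(53), i.e. q ∈ {2, 13}.
8^26 ≡ 52 (mod 53)  [q = 2: ≢ 1 ✓]
8^4 ≡ 15 (mod 53)  [q = 13: ≢ 1 ✓]
Every test exponent gives a nontrivial residue, hence 8 generates the full group.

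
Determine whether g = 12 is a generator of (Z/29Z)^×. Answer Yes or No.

φ(29) = 29 − 1 = 28 = 2^2 · 7.
12 is a primitive root mod 29 iff 12^(φ(29)/q) ≢ 1 for every prime q | φ(29), i.e. q ∈ {2, 7}.
12^14 ≡ 28 (mod 29)  [q = 2: ≢ 1 ✓]
12^4 ≡ 1 (mod 29)  [q = 7: ≡ 1 ✗]
The check at q = 7 fails, so 12 generates a proper subgroup.

No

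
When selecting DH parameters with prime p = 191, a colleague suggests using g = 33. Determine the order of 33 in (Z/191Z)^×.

190

ord(33) | φ(191) = 191 − 1 = 190 = 2 · 5 · 19.
Divisors of 190: 1, 2, 5, 10, 19, 38, 95, 190.
Test each divisor d:
33^1 ≡ 33 (mod 191)
33^2 ≡ 134 (mod 191)
33^5 ≡ 66 (mod 191)
33^10 ≡ 154 (mod 191)
33^19 ≡ 82 (mod 191)
33^38 ≡ 39 (mod 191)
33^95 ≡ 190 (mod 191)
33^190 ≡ 1 (mod 191) ✓
So ord_191(33) = 190.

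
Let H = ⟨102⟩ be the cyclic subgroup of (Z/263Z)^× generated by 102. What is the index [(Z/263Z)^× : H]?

2

The order of 102 must divide φ(263) = 263 − 1 = 262 = 2 · 131.
Divisors of 262: 1, 2, 131, 262.
Check 102^d mod 263 for each divisor in increasing order:
102^1 ≡ 102 (mod 263)
102^2 ≡ 147 (mod 263)
102^131 ≡ 1 (mod 263) ✓
Thus |⟨102⟩| = ord(102) = 131.
[(Z/263Z)^× : ⟨102⟩] = 262/131 = 2.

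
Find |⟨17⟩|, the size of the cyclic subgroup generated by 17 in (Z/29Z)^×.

4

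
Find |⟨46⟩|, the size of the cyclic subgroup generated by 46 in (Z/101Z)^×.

Since 46 ∈ (Z/101Z)^×, its order divides φ(101) = 101 − 1 = 100 = 2^2 · 5^2.
Divisors of 100: 1, 2, 4, 5, 10, 20, 25, 50, 100.
Evaluate successive powers at the divisors of 100:
46^1 ≡ 46 (mod 101)
46^2 ≡ 96 (mod 101)
46^4 ≡ 25 (mod 101)
46^5 ≡ 39 (mod 101)
46^10 ≡ 6 (mod 101)
46^20 ≡ 36 (mod 101)
46^25 ≡ 91 (mod 101)
46^50 ≡ 100 (mod 101)
46^100 ≡ 1 (mod 101) ✓
Therefore the multiplicative order of 46 modulo 101 is 100.

100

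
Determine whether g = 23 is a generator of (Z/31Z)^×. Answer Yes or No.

φ(31) = 31 − 1 = 30 = 2 · 3 · 5.
It suffices to check that the order of 23 is not a proper divisor of 30: compute 23^(30/q) for q ∈ {2, 3, 5}.
23^15 ≡ 30 (mod 31)  [q = 2: ≢ 1 ✓]
23^10 ≡ 1 (mod 31)  [q = 3: ≡ 1 ✗]
23^6 ≡ 8 (mod 31)  [q = 5: ≢ 1 ✓]
The check at q = 3 fails, so 23 generates a proper subgroup.

No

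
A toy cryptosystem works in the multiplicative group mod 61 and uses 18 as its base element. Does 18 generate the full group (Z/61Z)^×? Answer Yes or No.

Yes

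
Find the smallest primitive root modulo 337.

10

φ(337) = 337 − 1 = 336 = 2^4 · 3 · 7.
g is a primitive root iff g^(336/q) ≢ 1 (mod 337) for each prime q ∈ {2, 3, 7}.
g = 2: 2^168 ≡ 1 — hits 1, so not a primitive root.
g = 3: 3^168 ≡ 1 — hits 1, so not a primitive root.
g = 4: 4^168 ≡ 1 — hits 1, so not a primitive root.
g = 5: 5^168 ≡ 336; 5^112 ≡ 1 — hits 1, so not a primitive root.
g = 6: 6^168 ≡ 1 — hits 1, so not a primitive root.
g = 7: 7^168 ≡ 1 — hits 1, so not a primitive root.
g = 8: 8^168 ≡ 1 — hits 1, so not a primitive root.
g = 9: 9^168 ≡ 1 — hits 1, so not a primitive root.
g = 10: 10^168 ≡ 336; 10^112 ≡ 128; 10^48 ≡ 175 — none is 1, so 10 is a primitive root.
Hence the least primitive root of 337 is 10.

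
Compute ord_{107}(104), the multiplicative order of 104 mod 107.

Since 104 ∈ (Z/107Z)^×, its order divides φ(107) = 107 − 1 = 106 = 2 · 53.
Divisors of 106: 1, 2, 53, 106.
Check 104^d mod 107 for each divisor in increasing order:
104^1 ≡ 104 (mod 107)
104^2 ≡ 9 (mod 107)
104^53 ≡ 106 (mod 107)
104^106 ≡ 1 (mod 107) ✓
Hence ord(104) = 106.

106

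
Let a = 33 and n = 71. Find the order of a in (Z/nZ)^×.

ord(33) | φ(71) = 71 − 1 = 70 = 2 · 5 · 7.
Divisors of 70: 1, 2, 5, 7, 10, 14, 35, 70.
Compute 33^d (mod 71) for the divisors d until we hit 1:
33^1 ≡ 33 (mod 71)
33^2 ≡ 24 (mod 71)
33^5 ≡ 51 (mod 71)
33^7 ≡ 17 (mod 71)
33^10 ≡ 45 (mod 71)
33^14 ≡ 5 (mod 71)
33^35 ≡ 70 (mod 71)
33^70 ≡ 1 (mod 71) ✓
So ord_71(33) = 70.

70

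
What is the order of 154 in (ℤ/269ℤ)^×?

ord(154) | φ(269) = 269 − 1 = 268 = 2^2 · 67.
Divisors of 268: 1, 2, 4, 67, 134, 268.
Evaluate successive powers at the divisors of 268:
154^1 ≡ 154
154^2 ≡ 44
154^4 ≡ 53
154^67 ≡ 268
154^134 ≡ 1
Hence ord(154) = 134.

134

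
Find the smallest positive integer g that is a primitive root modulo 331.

3

φ(331) = 331 − 1 = 330 = 2 · 3 · 5 · 11.
Test candidates g = 2, 3, … against the prime factors q ∈ {2, 3, 5, 11} of φ(331): g is a generator iff g^(330/q) ≢ 1 for every such q.
g = 2: 2^165 ≡ 330; 2^110 ≡ 299; 2^66 ≡ 64; 2^30 ≡ 1 — hits 1, so not a primitive root.
g = 3: 3^165 ≡ 330; 3^110 ≡ 299; 3^66 ≡ 64; 3^30 ≡ 270 — none is 1, so 3 is a primitive root.
The smallest primitive root modulo 331 is 3.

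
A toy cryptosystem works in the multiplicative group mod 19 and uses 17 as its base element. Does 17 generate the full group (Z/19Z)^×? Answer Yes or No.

φ(19) = 19 − 1 = 18 = 2 · 3^2.
17 is a primitive root mod 19 iff 17^(φ(19)/q) ≢ 1 for every prime q | φ(19), i.e. q ∈ {2, 3}.
17^9 ≡ 1 (mod 19)  [q = 2: ≡ 1 ✗]
17^6 ≡ 7 (mod 19)  [q = 3: ≢ 1 ✓]
17^9 ≡ 1 shows ord(17) | 9, strictly less than φ(19); not a primitive root.

No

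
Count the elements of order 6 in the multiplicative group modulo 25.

0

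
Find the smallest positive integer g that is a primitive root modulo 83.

2

φ(83) = 83 − 1 = 82 = 2 · 41.
Test candidates g = 2, 3, … against the prime factors q ∈ {2, 41} of φ(83): g is a generator iff g^(82/q) ≢ 1 for every such q.
g = 2: 2^41 ≡ 82; 2^2 ≡ 4 — none is 1, so 2 is a primitive root.
So 2 is the smallest generator of (Z/83Z)^×.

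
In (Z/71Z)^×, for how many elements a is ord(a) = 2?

1

φ(71) = 71 − 1 = 70 = 2 · 5 · 7.
(Z/71Z)^× is cyclic (|G| = 70); a cyclic group of order m has exactly φ(d) elements of each order d | m, and none otherwise.
2 | 70, and φ(2) = 2 − 1 = 1.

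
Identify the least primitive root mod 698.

7

φ(698) = φ(2)·φ(349) = 1·348 = 348 = 2^2 · 3 · 29.
Test candidates g = 2, 3, … against the prime factors q ∈ {2, 3, 29} of φ(698): g is a generator iff g^(348/q) ≢ 1 for every such q.
g = 2: gcd(2, 698) = 2 > 1, not a unit — skip.
g = 3: 3^174 ≡ 1 — hits 1, so not a primitive root.
g = 4: gcd(4, 698) = 2 > 1, not a unit — skip.
g = 5: 5^174 ≡ 1 — hits 1, so not a primitive root.
g = 6: gcd(6, 698) = 2 > 1, not a unit — skip.
g = 7: 7^174 ≡ 697; 7^116 ≡ 575; 7^12 ≡ 249 — none is 1, so 7 is a primitive root.
The smallest primitive root modulo 698 is 7.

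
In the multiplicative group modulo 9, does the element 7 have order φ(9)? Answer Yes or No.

No

φ(9) = φ(3^2) = 3·(3−1) = 6 = 2 · 3.
It suffices to check that the order of 7 is not a proper divisor of 6: compute 7^(6/q) for q ∈ {2, 3}.
7^3 ≡ 1 (mod 9)  [q = 2: ≡ 1 ✗]
7^2 ≡ 4 (mod 9)  [q = 3: ≢ 1 ✓]
7^3 ≡ 1 shows ord(7) | 3, strictly less than φ(9); not a primitive root.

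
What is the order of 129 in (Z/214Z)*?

106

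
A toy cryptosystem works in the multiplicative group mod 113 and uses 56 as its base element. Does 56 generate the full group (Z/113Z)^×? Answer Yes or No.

φ(113) = 113 − 1 = 112 = 2^4 · 7.
It suffices to check that the order of 56 is not a proper divisor of 112: compute 56^(112/q) for q ∈ {2, 7}.
56^56 ≡ 1 (mod 113)  [q = 2: ≡ 1 ✗]
56^16 ≡ 28 (mod 113)  [q = 7: ≢ 1 ✓]
Since 56^56 ≡ 1, the order of 56 divides 56 < 112, so 56 is not a primitive root.

No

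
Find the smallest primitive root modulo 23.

5

φ(23) = 23 − 1 = 22 = 2 · 11.
g is a primitive root iff g^(22/q) ≢ 1 (mod 23) for each prime q ∈ {2, 11}.
g = 2: 2^11 ≡ 1 — hits 1, so not a primitive root.
g = 3: 3^11 ≡ 1 — hits 1, so not a primitive root.
g = 4: 4^11 ≡ 1 — hits 1, so not a primitive root.
g = 5: 5^11 ≡ 22; 5^2 ≡ 2 — none is 1, so 5 is a primitive root.
The smallest primitive root modulo 23 is 5.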